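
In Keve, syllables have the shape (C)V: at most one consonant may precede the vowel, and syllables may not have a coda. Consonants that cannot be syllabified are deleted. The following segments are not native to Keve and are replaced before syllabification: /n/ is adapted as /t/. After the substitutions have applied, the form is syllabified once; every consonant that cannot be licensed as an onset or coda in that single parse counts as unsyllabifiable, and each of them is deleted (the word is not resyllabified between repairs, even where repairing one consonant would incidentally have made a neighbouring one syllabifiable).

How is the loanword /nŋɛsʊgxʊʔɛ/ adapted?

ŋɛsʊxʊʔɛ

Substitution: /n/ → /t/, giving /tŋɛsʊgxʊʔɛ/.
The consonants /t/, /g/ cannot be parsed into a legal (C)V syllable (no codas are permitted; onsets are limited to one consonant).
Deletion applies to /t/, /g/.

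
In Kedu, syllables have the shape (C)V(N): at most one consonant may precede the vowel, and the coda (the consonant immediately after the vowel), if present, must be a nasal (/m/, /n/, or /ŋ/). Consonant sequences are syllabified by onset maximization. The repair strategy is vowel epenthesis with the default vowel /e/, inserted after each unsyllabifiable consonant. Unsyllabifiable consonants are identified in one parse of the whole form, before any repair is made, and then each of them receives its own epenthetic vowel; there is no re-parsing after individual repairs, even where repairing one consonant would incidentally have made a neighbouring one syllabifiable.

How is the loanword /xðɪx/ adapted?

xeðɪxe

Syllabifying with onset maximization leaves /x/, /x/ stranded (only a nasal (/m/, /n/, or /ŋ/) is licensed in coda position; onsets are limited to one consonant).
Epenthesis after each stranded consonant: /x/ → /xe/, /x/ → /xe/.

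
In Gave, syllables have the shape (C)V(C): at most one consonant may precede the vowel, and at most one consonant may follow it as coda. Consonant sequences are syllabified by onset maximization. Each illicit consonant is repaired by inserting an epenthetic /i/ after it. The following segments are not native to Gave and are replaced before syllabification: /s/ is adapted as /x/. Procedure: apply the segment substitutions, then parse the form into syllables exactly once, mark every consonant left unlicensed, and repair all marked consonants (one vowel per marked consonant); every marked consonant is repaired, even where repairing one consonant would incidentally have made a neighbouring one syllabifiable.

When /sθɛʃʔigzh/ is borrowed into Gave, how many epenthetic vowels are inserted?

3

After substitution the input is /xθɛʃʔigzh/.
The unsyllabifiable consonants are /x/, /z/, /h/; each receives one epenthetic vowel.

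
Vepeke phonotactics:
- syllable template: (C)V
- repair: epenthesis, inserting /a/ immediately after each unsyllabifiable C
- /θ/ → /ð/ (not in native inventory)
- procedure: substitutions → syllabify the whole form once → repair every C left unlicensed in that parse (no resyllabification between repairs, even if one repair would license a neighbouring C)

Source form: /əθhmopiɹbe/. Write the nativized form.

Substitution: /θ/ → /ð/, giving /əðhmopiɹbe/.
Under (C)V, the unsyllabifiable consonants are /ð/, /h/, /ɹ/ (no codas are permitted; onsets are limited to one consonant).
Each unlicensed consonant becomes the onset of a new syllable: /ð/ → /ða/, /h/ → /ha/, /ɹ/ → /ɹa/.

əðahamopiɹabe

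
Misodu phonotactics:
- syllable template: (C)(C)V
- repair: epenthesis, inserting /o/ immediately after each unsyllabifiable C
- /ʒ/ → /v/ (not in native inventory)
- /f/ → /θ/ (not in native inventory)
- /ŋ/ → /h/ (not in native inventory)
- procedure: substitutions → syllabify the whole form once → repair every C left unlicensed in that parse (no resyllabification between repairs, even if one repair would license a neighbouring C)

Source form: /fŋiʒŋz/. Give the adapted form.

θhivohozo

Substitution: /f/ → /θ/, /ŋ/ → /h/, /ʒ/ → /v/, giving /θhivhz/.
The consonants /v/, /h/, /z/ cannot be parsed into a legal (C)(C)V syllable (no codas are permitted; onsets may contain at most 2 consonants).
Inserting the epenthetic vowel yields /v/ → /vo/, /h/ → /ho/, /z/ → /zo/.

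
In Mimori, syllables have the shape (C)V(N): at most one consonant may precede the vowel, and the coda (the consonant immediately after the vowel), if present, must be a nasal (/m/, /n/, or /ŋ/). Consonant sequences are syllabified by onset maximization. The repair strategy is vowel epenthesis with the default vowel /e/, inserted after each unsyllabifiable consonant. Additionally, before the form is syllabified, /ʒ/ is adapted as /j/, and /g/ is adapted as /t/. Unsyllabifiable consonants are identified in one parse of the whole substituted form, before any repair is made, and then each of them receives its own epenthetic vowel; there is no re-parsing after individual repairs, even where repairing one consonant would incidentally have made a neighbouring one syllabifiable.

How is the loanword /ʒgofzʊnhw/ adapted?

jetofezʊnhewe

Substitution: /ʒ/ → /j/, /g/ → /t/, giving /jtofzʊnhw/.
The consonants /j/, /f/, /h/, /w/ cannot be parsed into a legal (C)V(N) syllable (only a nasal (/m/, /n/, or /ŋ/) is licensed in coda position; onsets are limited to one consonant).
Each unlicensed consonant becomes the onset of a new syllable: /j/ → /je/, /f/ → /fe/, /h/ → /he/, /w/ → /we/.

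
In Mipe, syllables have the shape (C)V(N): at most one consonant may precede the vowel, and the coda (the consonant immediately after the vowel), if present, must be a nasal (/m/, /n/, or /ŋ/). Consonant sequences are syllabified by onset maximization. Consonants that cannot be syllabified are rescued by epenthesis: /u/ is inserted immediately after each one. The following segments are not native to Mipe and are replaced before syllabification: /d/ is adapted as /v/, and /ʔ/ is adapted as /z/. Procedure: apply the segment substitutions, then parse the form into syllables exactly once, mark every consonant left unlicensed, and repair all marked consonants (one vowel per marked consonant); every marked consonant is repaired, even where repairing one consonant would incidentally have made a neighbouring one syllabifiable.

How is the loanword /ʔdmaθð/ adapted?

zuvumaθuðu

Substitution: /ʔ/ → /z/, /d/ → /v/, giving /zvmaθð/.
The consonants /z/, /v/, /θ/, /ð/ cannot be parsed into a legal (C)V(N) syllable (only a nasal (/m/, /n/, or /ŋ/) is licensed in coda position; onsets are limited to one consonant).
Inserting the epenthetic vowel yields /z/ → /zu/, /v/ → /vu/, /θ/ → /θu/, /ð/ → /ðu/.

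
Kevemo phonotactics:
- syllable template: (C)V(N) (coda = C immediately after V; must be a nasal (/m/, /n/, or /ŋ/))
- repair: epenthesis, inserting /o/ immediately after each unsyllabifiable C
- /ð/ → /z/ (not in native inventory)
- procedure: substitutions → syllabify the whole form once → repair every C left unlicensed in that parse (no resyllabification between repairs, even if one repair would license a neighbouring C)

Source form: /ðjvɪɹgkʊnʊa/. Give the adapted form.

Substitution: /ð/ → /z/, giving /zjvɪɹgkʊnʊa/.
Syllabifying with onset maximization leaves /z/, /j/, /ɹ/, /g/ stranded (only a nasal (/m/, /n/, or /ŋ/) is licensed in coda position; onsets are limited to one consonant).
Inserting the epenthetic vowel yields /z/ → /zo/, /j/ → /jo/, /ɹ/ → /ɹo/, /g/ → /go/.

zojovɪɹogokʊnʊa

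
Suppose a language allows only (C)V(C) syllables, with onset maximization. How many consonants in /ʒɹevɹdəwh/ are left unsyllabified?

3

Syllabifying with onset maximization leaves /ʒ/, /ɹ/, /h/ stranded (at most one coda consonant is licensed; onsets are limited to one consonant).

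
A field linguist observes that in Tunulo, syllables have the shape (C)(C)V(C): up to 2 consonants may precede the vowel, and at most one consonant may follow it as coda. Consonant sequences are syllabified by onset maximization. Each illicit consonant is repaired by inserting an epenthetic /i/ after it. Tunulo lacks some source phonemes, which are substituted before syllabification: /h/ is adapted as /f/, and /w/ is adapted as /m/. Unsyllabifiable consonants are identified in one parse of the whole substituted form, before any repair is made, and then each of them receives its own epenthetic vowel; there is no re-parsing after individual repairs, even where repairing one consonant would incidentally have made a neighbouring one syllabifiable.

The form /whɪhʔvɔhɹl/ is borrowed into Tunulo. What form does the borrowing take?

Substitution: /w/ → /m/, /h/ → /f/, giving /mfɪfʔvɔfɹl/.
The consonants /ɹ/, /l/ cannot be parsed into a legal (C)(C)V(C) syllable (at most one coda consonant is licensed; onsets may contain at most 2 consonants).
Epenthesis after each stranded consonant: /ɹ/ → /ɹi/, /l/ → /li/.

mfɪfʔvɔfɹili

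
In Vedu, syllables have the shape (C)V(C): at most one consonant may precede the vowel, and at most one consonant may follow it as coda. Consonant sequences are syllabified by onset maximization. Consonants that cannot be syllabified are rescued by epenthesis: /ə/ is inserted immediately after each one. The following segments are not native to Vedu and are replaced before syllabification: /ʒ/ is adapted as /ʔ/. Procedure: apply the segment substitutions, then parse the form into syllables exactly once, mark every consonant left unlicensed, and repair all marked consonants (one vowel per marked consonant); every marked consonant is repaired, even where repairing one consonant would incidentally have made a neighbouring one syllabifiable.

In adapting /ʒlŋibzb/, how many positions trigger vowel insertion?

4

After substitution the input is /ʔlŋibzb/.
The unsyllabifiable consonants are /ʔ/, /l/, /z/, /b/; each receives one epenthetic vowel.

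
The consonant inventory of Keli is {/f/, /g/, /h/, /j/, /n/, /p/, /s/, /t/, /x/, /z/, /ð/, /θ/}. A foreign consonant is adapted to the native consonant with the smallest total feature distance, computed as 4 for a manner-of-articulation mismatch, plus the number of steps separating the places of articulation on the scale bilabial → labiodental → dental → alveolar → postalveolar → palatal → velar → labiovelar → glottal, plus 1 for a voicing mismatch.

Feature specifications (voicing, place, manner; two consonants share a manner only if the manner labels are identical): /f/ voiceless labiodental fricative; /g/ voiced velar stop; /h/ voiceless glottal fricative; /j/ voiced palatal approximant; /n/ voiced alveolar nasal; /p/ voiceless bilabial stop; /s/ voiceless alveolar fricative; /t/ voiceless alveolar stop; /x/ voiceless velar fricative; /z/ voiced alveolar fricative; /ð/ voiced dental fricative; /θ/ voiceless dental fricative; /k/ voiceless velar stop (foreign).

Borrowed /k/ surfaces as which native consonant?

g

/g/ is closest: same manner (stop), place distance 0 (velar→velar), voicing differs (+1); total 1. Next closest is /t/ at distance 3.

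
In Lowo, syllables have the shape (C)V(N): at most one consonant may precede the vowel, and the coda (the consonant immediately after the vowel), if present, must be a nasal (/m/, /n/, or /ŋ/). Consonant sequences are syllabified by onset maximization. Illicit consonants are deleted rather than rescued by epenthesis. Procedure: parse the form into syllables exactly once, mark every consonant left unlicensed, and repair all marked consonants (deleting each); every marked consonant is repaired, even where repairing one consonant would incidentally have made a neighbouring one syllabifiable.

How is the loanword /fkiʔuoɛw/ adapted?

kiʔuoɛ

The consonants /f/, /w/ cannot be parsed into a legal (C)V(N) syllable (only a nasal (/m/, /n/, or /ŋ/) is licensed in coda position; onsets are limited to one consonant).
Each unlicensed consonant is deleted: /f/, /w/.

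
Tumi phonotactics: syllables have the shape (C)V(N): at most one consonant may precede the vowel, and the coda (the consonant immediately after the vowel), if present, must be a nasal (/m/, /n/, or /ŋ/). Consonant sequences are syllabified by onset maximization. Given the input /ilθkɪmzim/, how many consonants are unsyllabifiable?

2

Under (C)V(N), the unsyllabifiable consonants are /l/, /θ/ (only a nasal (/m/, /n/, or /ŋ/) is licensed in coda position; onsets are limited to one consonant).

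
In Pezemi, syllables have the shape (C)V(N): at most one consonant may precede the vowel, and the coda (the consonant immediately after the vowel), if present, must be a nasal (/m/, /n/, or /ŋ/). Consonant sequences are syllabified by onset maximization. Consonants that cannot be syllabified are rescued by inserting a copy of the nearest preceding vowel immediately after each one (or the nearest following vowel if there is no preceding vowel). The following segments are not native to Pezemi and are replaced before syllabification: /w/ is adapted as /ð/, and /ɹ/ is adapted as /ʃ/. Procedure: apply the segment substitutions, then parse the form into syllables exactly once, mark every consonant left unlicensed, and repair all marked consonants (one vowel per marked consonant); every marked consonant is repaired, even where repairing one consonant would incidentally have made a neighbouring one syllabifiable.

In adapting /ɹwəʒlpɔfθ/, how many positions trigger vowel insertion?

5

After substitution the input is /ʃðəʒlpɔfθ/.
The unsyllabifiable consonants are /ʃ/, /ʒ/, /l/, /f/, /θ/; each receives one epenthetic vowel.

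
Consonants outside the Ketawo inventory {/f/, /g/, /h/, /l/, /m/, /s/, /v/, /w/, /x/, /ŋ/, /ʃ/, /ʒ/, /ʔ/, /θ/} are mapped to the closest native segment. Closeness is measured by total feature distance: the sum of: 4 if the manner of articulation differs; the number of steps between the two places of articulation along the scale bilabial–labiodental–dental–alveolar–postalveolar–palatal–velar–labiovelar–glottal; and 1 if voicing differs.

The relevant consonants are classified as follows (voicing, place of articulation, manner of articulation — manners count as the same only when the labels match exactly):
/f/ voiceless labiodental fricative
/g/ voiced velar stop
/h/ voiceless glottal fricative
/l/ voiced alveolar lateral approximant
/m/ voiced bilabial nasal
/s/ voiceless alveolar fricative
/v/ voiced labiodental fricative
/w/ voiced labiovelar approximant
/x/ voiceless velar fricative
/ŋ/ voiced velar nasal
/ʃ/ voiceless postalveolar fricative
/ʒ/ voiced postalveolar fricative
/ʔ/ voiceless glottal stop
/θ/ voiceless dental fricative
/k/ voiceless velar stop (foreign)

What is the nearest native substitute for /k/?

/g/ is closest: same manner (stop), place distance 0 (velar→velar), voicing differs (+1); total 1. Next closest is /ʔ/ at distance 2.

g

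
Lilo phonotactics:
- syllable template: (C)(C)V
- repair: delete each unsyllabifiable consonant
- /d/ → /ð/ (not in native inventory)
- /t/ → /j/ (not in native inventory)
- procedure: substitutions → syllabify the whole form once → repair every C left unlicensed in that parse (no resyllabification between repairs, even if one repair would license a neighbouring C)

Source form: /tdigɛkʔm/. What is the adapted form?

Substitution: /t/ → /j/, /d/ → /ð/, giving /jðigɛkʔm/.
The consonants /k/, /ʔ/, /m/ cannot be parsed into a legal (C)(C)V syllable (no codas are permitted; onsets may contain at most 2 consonants).
Each unlicensed consonant is deleted: /k/, /ʔ/, /m/.

jðigɛ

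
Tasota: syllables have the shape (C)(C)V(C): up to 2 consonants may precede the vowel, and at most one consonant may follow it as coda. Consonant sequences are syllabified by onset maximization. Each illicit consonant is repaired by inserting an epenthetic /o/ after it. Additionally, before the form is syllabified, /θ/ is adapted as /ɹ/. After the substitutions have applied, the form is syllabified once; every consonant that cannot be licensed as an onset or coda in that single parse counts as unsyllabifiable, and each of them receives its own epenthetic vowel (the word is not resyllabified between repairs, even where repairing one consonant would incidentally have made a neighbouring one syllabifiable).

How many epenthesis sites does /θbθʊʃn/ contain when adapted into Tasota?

After substitution the input is /ɹbɹʊʃn/.
The unsyllabifiable consonants are /ɹ/, /n/; each receives one epenthetic vowel.

2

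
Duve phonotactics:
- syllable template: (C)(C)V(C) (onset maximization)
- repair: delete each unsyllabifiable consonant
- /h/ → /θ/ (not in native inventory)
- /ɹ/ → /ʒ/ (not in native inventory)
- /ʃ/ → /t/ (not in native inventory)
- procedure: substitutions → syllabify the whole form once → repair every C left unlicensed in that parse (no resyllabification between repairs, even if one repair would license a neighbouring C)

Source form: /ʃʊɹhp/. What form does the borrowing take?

tʊʒ

Substitution: /ʃ/ → /t/, /ɹ/ → /ʒ/, /h/ → /θ/, giving /tʊʒθp/.
Syllabifying with onset maximization leaves /θ/, /p/ stranded (at most one coda consonant is licensed; onsets may contain at most 2 consonants).
Each unlicensed consonant is deleted: /θ/, /p/.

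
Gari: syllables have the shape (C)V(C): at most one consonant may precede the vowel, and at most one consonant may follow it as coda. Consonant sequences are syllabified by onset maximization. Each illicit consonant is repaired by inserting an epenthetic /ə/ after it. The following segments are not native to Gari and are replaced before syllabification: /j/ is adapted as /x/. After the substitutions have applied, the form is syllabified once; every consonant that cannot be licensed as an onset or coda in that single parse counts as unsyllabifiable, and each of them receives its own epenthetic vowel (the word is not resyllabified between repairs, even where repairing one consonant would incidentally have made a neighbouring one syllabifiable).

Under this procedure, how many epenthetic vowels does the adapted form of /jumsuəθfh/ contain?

After substitution the input is /xumsuəθfh/.
The unsyllabifiable consonants are /f/, /h/; each receives one epenthetic vowel.

2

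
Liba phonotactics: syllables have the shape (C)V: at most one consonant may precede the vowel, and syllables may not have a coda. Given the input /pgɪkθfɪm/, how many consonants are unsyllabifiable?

4

Syllabifying with onset maximization leaves /p/, /k/, /θ/, /m/ stranded (no codas are permitted; onsets are limited to one consonant).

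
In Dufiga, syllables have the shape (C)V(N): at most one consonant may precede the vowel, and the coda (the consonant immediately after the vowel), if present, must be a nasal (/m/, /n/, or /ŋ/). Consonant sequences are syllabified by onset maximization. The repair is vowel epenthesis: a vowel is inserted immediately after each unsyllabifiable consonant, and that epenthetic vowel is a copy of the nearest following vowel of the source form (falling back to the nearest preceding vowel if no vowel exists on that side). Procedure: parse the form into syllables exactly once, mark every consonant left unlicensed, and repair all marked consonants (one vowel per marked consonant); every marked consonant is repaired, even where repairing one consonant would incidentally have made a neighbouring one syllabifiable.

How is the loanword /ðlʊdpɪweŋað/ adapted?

Syllabifying with onset maximization leaves /ð/, /d/, /ð/ stranded (only a nasal (/m/, /n/, or /ŋ/) is licensed in coda position; onsets are limited to one consonant).
Inserting the epenthetic vowel yields /ð/ → /ðʊ/, /d/ → /dɪ/, /ð/ → /ða/.

ðʊlʊdɪpɪweŋaða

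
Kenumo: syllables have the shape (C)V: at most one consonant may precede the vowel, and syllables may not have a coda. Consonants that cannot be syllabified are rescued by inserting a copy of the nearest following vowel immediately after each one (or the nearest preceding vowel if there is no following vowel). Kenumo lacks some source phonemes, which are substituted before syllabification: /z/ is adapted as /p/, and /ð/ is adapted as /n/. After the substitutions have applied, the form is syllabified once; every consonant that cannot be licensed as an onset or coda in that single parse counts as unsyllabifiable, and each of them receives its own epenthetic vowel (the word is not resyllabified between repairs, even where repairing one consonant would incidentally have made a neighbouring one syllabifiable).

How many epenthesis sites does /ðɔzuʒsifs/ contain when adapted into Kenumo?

3

After substitution the input is /nɔpuʒsifs/.
The unsyllabifiable consonants are /ʒ/, /f/, /s/; each receives one epenthetic vowel.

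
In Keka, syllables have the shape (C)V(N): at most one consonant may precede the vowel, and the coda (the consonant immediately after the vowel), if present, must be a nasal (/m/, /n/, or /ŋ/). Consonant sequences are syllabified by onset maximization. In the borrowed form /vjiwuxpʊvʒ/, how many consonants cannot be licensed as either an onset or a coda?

Syllabifying with onset maximization leaves /v/, /x/, /v/, /ʒ/ stranded (only a nasal (/m/, /n/, or /ŋ/) is licensed in coda position; onsets are limited to one consonant).

4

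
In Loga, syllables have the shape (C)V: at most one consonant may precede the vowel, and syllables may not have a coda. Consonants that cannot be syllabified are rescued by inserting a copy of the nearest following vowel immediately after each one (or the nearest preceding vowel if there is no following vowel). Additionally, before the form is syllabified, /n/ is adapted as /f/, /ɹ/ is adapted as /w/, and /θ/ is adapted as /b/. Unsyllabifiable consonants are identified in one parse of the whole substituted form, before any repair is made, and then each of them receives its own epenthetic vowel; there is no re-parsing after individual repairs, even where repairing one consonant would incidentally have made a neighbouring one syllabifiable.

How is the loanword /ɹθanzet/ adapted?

wabafezete

Substitution: /ɹ/ → /w/, /θ/ → /b/, /n/ → /f/, giving /wbafzet/.
Syllabifying with onset maximization leaves /w/, /f/, /t/ stranded (no codas are permitted; onsets are limited to one consonant).
Each unlicensed consonant becomes the onset of a new syllable: /w/ → /wa/, /f/ → /fe/, /t/ → /te/.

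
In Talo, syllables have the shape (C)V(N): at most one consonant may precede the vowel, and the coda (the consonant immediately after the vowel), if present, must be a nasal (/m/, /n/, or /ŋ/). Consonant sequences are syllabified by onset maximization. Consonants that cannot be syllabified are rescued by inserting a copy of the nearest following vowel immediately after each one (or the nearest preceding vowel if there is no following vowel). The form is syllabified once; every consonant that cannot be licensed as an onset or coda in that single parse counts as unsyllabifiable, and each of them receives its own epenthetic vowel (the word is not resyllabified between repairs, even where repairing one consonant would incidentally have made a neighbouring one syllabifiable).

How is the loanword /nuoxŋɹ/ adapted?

Syllabifying with onset maximization leaves /x/, /ŋ/, /ɹ/ stranded (only a nasal (/m/, /n/, or /ŋ/) is licensed in coda position; onsets are limited to one consonant).
Each unlicensed consonant becomes the onset of a new syllable: /x/ → /xo/, /ŋ/ → /ŋo/, /ɹ/ → /ɹo/.

nuoxoŋoɹo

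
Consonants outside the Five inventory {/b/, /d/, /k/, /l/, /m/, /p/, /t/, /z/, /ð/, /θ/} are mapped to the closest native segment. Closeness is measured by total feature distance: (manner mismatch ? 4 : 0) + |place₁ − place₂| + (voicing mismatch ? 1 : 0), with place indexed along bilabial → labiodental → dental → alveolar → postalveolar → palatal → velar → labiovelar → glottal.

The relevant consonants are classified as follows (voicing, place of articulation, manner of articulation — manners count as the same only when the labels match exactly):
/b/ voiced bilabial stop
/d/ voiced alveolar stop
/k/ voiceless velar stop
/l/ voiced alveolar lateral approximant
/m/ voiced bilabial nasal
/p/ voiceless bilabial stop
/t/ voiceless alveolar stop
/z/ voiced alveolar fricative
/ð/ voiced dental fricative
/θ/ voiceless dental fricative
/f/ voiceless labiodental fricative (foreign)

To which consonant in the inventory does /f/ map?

θ

/θ/ is closest: same manner (fricative), place distance 1 (labiodental→dental), same voicing; total 1. Next closest is /ð/ at distance 2.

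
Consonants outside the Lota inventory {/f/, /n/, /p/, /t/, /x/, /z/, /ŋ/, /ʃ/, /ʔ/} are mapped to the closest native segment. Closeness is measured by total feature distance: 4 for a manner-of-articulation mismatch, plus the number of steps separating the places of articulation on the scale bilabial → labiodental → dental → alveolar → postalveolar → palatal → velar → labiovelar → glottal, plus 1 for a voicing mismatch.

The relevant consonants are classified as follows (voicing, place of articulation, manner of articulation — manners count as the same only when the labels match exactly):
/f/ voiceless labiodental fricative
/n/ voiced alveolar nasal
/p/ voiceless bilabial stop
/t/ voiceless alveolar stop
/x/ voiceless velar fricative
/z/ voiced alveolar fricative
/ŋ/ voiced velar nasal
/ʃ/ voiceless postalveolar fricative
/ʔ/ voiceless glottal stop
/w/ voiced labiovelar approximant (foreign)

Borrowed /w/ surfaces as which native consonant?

/ŋ/ is closest: manner differs (approximant→nasal, +4), place distance 1 (labiovelar→velar), same voicing; total 5. Next closest is /x/ at distance 6.

ŋ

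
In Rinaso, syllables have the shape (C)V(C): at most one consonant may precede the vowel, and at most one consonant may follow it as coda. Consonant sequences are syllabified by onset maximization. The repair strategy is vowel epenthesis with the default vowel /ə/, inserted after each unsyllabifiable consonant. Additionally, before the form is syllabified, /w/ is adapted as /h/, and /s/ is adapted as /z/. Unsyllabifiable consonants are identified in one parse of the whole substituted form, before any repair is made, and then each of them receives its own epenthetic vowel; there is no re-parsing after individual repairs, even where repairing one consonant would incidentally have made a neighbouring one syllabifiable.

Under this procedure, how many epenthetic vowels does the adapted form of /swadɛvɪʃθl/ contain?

After substitution the input is /zhadɛvɪʃθl/.
The unsyllabifiable consonants are /z/, /θ/, /l/; each receives one epenthetic vowel.

3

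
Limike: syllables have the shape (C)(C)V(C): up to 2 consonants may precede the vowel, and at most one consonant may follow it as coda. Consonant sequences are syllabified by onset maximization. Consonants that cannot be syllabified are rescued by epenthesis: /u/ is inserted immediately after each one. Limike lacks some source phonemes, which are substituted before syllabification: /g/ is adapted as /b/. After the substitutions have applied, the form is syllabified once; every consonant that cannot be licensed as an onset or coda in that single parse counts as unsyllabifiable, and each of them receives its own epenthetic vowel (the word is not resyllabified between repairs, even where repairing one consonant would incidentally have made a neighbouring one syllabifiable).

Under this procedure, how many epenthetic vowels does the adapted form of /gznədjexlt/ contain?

After substitution the input is /bznədjexlt/.
The unsyllabifiable consonants are /b/, /l/, /t/; each receives one epenthetic vowel.

3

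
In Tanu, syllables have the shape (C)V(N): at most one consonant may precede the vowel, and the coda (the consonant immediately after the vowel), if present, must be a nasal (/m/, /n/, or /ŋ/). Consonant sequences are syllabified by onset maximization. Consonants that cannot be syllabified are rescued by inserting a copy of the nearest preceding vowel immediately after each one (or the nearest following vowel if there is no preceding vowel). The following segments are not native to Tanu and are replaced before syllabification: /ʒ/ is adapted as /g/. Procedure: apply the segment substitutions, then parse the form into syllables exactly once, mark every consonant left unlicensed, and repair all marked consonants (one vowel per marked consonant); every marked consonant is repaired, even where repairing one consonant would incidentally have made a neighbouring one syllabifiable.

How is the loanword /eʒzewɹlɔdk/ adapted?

Substitution: /ʒ/ → /g/, giving /egzewɹlɔdk/.
Under (C)V(N), the unsyllabifiable consonants are /g/, /w/, /ɹ/, /d/, /k/ (only a nasal (/m/, /n/, or /ŋ/) is licensed in coda position; onsets are limited to one consonant).
Each unlicensed consonant becomes the onset of a new syllable: /g/ → /ge/, /w/ → /we/, /ɹ/ → /ɹe/, /d/ → /dɔ/, /k/ → /kɔ/.

egezeweɹelɔdɔkɔ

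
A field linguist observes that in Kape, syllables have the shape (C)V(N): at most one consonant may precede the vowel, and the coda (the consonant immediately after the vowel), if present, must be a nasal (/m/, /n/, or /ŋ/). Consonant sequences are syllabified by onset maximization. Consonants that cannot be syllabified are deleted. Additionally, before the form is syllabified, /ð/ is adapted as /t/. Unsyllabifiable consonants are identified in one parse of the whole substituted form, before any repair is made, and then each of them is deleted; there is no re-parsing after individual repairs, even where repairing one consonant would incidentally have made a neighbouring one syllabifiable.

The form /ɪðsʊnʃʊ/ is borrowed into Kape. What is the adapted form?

ɪsʊnʃʊ

Substitution: /ð/ → /t/, giving /ɪtsʊnʃʊ/.
Syllabifying with onset maximization leaves /t/ stranded (only a nasal (/m/, /n/, or /ŋ/) is licensed in coda position; onsets are limited to one consonant).
Deletion applies to /t/.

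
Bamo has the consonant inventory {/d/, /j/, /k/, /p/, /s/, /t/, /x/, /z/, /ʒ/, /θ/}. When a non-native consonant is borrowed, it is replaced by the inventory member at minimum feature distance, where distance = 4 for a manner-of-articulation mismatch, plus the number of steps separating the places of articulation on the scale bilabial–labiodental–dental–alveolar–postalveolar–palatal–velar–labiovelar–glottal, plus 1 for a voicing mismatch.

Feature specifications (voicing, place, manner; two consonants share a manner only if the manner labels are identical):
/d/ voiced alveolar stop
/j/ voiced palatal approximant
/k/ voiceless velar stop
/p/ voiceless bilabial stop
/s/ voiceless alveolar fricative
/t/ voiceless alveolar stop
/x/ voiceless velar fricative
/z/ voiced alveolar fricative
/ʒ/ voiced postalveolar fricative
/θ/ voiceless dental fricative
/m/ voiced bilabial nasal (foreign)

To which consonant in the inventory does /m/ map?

/p/ is closest: manner differs (nasal→stop, +4), place distance 0 (bilabial→bilabial), voicing differs (+1); total 5. Next closest is /d/ at distance 7.

p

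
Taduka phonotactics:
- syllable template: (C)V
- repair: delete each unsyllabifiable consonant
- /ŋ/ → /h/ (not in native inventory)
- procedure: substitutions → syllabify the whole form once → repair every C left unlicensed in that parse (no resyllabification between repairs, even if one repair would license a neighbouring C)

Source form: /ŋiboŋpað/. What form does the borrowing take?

Substitution: /ŋ/ → /h/, giving /hibohpað/.
Under (C)V, the unsyllabifiable consonants are /h/, /ð/ (no codas are permitted; onsets are limited to one consonant).
Deletion applies to /h/, /ð/.

hibopa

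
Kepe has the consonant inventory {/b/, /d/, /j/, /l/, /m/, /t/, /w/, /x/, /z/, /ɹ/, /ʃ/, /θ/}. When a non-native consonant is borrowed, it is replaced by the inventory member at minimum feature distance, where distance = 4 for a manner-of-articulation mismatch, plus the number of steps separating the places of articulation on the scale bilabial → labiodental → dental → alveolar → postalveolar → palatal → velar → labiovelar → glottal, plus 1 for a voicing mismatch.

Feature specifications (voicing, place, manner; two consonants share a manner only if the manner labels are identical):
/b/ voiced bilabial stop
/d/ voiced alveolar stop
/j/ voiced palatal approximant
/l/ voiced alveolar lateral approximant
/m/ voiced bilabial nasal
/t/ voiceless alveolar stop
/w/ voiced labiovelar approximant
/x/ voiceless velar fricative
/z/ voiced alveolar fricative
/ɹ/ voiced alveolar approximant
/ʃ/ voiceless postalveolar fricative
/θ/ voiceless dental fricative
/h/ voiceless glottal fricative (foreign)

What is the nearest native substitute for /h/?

/x/ is closest: same manner (fricative), place distance 2 (glottal→velar), same voicing; total 2. Next closest is /ʃ/ at distance 4.

x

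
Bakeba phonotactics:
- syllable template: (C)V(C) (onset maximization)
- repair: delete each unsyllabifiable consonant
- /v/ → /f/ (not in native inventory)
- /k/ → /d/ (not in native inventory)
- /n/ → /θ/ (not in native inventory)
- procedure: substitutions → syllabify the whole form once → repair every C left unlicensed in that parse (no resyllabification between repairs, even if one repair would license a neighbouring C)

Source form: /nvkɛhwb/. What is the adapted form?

dɛh

Substitution: /n/ → /θ/, /v/ → /f/, /k/ → /d/, giving /θfdɛhwb/.
The consonants /θ/, /f/, /w/, /b/ cannot be parsed into a legal (C)V(C) syllable (at most one coda consonant is licensed; onsets are limited to one consonant).
Each unlicensed consonant is deleted: /θ/, /f/, /w/, /b/.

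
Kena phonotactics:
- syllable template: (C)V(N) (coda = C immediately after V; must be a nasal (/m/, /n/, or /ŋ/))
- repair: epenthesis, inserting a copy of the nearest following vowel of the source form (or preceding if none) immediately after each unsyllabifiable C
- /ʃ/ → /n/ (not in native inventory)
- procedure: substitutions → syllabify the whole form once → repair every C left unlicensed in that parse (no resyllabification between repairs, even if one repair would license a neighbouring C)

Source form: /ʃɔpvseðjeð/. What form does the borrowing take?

nɔpeveseðejeðe

Substitution: /ʃ/ → /n/, giving /nɔpvseðjeð/.
The consonants /p/, /v/, /ð/, /ð/ cannot be parsed into a legal (C)V(N) syllable (only a nasal (/m/, /n/, or /ŋ/) is licensed in coda position; onsets are limited to one consonant).
Epenthesis after each stranded consonant: /p/ → /pe/, /v/ → /ve/, /ð/ → /ðe/, /ð/ → /ðe/.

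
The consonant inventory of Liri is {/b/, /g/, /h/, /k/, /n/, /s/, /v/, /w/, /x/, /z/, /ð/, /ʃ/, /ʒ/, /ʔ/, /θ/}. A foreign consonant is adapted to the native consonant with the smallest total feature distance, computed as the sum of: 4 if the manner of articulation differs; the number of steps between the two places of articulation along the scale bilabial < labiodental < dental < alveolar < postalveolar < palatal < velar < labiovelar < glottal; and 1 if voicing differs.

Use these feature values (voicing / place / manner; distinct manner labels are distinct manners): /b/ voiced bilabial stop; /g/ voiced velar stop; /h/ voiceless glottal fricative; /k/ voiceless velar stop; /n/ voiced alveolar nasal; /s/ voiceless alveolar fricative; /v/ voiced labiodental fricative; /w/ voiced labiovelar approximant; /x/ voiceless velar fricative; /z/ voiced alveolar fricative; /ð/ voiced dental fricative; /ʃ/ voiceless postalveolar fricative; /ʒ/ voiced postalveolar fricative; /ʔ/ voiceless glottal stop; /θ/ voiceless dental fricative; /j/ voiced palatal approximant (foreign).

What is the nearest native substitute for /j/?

w

/w/ is closest: same manner (approximant), place distance 2 (palatal→labiovelar), same voicing; total 2. Next closest is /g/ at distance 5.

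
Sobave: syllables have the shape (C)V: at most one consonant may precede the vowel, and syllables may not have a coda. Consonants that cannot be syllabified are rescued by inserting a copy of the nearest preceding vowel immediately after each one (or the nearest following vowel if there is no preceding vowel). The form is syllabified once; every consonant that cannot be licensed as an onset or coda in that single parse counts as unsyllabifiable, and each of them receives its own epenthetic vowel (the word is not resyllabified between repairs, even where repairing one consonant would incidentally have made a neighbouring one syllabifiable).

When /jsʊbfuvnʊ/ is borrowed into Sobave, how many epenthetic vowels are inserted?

3

The unsyllabifiable consonants are /j/, /b/, /v/; each receives one epenthetic vowel.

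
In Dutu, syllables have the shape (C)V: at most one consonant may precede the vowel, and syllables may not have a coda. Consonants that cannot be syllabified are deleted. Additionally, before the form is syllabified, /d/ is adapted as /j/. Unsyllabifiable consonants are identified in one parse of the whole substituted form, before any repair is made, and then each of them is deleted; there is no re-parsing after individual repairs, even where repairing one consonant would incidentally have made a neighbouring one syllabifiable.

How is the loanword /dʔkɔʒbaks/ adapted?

Substitution: /d/ → /j/, giving /jʔkɔʒbaks/.
Syllabifying with onset maximization leaves /j/, /ʔ/, /ʒ/, /k/, /s/ stranded (no codas are permitted; onsets are limited to one consonant).
Each unlicensed consonant is deleted: /j/, /ʔ/, /ʒ/, /k/, /s/.

kɔba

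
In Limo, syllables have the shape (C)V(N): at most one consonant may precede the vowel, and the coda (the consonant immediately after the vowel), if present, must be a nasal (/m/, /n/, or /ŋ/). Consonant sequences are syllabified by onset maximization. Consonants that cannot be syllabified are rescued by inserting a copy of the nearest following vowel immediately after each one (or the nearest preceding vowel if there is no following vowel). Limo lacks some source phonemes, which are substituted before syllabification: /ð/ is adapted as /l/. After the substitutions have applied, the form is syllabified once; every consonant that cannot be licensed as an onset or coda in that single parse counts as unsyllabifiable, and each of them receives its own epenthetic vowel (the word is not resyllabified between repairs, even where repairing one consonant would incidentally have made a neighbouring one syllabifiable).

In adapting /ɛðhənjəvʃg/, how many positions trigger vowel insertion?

After substitution the input is /ɛlhənjəvʃg/.
The unsyllabifiable consonants are /l/, /v/, /ʃ/, /g/; each receives one epenthetic vowel.

4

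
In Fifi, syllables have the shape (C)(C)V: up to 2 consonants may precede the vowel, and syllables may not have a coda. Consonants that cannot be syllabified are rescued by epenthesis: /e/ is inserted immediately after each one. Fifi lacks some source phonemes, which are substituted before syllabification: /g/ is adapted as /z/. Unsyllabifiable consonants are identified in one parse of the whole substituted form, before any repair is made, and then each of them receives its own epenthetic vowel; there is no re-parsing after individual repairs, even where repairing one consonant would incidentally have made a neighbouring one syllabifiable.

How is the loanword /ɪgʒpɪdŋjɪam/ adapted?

ɪzeʒpɪdeŋjɪame

Substitution: /g/ → /z/, giving /ɪzʒpɪdŋjɪam/.
The consonants /z/, /d/, /m/ cannot be parsed into a legal (C)(C)V syllable (no codas are permitted; onsets may contain at most 2 consonants).
Epenthesis after each stranded consonant: /z/ → /ze/, /d/ → /de/, /m/ → /me/.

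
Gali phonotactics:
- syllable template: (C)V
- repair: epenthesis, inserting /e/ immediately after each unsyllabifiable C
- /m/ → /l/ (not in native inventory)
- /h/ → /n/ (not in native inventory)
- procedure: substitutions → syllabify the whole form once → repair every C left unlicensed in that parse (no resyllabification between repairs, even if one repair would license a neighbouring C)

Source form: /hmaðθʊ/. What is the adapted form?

Substitution: /h/ → /n/, /m/ → /l/, giving /nlaðθʊ/.
Under (C)V, the unsyllabifiable consonants are /n/, /ð/ (no codas are permitted; onsets are limited to one consonant).
Inserting the epenthetic vowel yields /n/ → /ne/, /ð/ → /ðe/.

nelaðeθʊ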